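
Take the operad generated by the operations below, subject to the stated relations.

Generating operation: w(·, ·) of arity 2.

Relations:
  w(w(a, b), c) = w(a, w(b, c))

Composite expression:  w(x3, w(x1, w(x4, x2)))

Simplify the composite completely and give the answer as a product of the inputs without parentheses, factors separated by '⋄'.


x3 ⋄ x1 ⋄ x4 ⋄ x2

All parenthesizations of w agree; list the x-inputs left to right.
w(x4, x2) spells out as x4 ⋄ x2
w(x1, w(x4, x2)) spells out as x1 ⋄ x4 ⋄ x2
w(x3, w(x1, w(x4, x2))) spells out as x3 ⋄ x1 ⋄ x4 ⋄ x2


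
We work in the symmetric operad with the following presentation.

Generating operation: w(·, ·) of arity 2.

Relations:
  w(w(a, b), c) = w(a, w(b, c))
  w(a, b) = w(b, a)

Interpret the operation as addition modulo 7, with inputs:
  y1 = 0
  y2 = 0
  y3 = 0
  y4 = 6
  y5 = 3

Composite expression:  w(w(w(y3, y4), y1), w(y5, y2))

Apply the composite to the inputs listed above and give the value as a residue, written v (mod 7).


w(y3, y4) = 6
w(w(y3, y4), y1) = 6
w(y5, y2) = 3
w(w(w(y3, y4), y1), w(y5, y2)) = 2

2 (mod 7)


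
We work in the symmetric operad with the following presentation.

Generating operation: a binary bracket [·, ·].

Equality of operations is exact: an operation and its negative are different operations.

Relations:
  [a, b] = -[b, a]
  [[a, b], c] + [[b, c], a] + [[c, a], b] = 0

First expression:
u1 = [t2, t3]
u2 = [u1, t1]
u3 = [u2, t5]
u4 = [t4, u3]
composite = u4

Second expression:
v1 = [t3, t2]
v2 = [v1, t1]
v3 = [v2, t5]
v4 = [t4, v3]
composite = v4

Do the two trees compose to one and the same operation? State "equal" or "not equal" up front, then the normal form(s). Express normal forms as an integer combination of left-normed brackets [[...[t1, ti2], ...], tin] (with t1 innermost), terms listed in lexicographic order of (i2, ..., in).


not equal; the first gives [[[[t1, t2], t3], t5], t4] - [[[[t1, t3], t2], t5], t4] and the second -[[[[t1, t2], t3], t5], t4] + [[[[t1, t3], t2], t5], t4]

The first expression reduces to [[[[t1, t2], t3], t5], t4] - [[[[t1, t3], t2], t5], t4]
The second expression reduces to -[[[[t1, t2], t3], t5], t4] + [[[[t1, t3], t2], t5], t4]
The forms do not match — not equal.


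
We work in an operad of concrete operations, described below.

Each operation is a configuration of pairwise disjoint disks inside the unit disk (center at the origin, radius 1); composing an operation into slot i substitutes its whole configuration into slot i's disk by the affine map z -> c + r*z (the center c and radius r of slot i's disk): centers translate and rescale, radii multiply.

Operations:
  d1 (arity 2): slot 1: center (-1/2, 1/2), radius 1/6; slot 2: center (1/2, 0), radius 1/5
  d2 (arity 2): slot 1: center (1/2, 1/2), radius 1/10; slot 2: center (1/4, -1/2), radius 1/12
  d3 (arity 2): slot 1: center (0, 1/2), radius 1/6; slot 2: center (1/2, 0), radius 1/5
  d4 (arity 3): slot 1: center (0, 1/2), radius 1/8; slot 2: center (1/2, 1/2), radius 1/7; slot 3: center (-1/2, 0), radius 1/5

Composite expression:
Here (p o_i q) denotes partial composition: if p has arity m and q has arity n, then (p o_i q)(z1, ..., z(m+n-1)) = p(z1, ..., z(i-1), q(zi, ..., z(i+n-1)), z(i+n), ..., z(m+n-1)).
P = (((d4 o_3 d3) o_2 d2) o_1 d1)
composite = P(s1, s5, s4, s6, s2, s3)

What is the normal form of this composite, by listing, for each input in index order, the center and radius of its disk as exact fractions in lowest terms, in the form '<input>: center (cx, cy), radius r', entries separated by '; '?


s1: center (-1/16, 9/16), radius 1/48; s2: center (-1/2, 1/10), radius 1/30; s3: center (-2/5, 0), radius 1/25; s4: center (4/7, 4/7), radius 1/70; s5: center (1/16, 1/2), radius 1/40; s6: center (15/28, 3/7), radius 1/84

Affine substitution under d4: radii multiply and s-centers shift.
s1: after 2 affine steps, its disk has center (-1/16, 9/16), radius 1/48
s5: after 2 affine steps, its disk has center (1/16, 1/2), radius 1/40
s4: after 2 affine steps, its disk has center (4/7, 4/7), radius 1/70
s6: after 2 affine steps, its disk has center (15/28, 3/7), radius 1/84
s2: after 2 affine steps, its disk has center (-1/2, 1/10), radius 1/30
s3: after 2 affine steps, its disk has center (-2/5, 0), radius 1/25


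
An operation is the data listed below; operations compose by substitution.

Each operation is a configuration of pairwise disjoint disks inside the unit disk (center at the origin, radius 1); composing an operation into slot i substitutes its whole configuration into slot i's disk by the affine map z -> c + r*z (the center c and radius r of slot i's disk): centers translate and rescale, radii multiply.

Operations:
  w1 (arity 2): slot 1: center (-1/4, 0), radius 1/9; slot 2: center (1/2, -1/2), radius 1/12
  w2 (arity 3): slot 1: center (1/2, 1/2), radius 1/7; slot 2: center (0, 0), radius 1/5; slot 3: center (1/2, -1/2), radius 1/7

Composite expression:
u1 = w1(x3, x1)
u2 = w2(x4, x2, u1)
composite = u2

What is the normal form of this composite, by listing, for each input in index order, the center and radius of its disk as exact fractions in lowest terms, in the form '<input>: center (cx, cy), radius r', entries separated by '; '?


Below w2, radii multiply path by path; the x-disk centers shift.
tracing x4 down its 1-map path: center (1/2, 1/2), radius 1/7
tracing x2 down its 1-map path: center (0, 0), radius 1/5
tracing x3 down its 2-map path: center (13/28, -1/2), radius 1/63
tracing x1 down its 2-map path: center (4/7, -4/7), radius 1/84

x1: center (4/7, -4/7), radius 1/84; x2: center (0, 0), radius 1/5; x3: center (13/28, -1/2), radius 1/63; x4: center (1/2, 1/2), radius 1/7


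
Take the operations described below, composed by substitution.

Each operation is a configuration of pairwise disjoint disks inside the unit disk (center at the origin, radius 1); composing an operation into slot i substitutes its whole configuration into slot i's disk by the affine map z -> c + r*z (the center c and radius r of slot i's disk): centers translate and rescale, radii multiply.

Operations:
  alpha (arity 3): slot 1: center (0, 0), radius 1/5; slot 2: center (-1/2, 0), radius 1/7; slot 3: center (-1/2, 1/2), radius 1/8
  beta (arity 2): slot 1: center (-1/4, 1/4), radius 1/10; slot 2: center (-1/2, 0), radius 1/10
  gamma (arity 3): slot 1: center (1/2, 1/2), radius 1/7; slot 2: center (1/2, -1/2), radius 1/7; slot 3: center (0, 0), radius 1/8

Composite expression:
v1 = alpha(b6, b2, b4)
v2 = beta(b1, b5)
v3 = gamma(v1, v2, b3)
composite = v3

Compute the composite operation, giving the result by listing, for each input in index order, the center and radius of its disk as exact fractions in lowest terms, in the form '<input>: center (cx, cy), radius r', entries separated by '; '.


Only the slot chain above each b matters under gamma; compose those maps.
b6 passes through 2 substitutions, ending at center (1/2, 1/2), radius 1/35
b2 passes through 2 substitutions, ending at center (3/7, 1/2), radius 1/49
b4 passes through 2 substitutions, ending at center (3/7, 4/7), radius 1/56
b1 passes through 2 substitutions, ending at center (13/28, -13/28), radius 1/70
b5 passes through 2 substitutions, ending at center (3/7, -1/2), radius 1/70
b3 passes through 1 substitution, ending at center (0, 0), radius 1/8

b1: center (13/28, -13/28), radius 1/70; b2: center (3/7, 1/2), radius 1/49; b3: center (0, 0), radius 1/8; b4: center (3/7, 4/7), radius 1/56; b5: center (3/7, -1/2), radius 1/70; b6: center (1/2, 1/2), radius 1/35


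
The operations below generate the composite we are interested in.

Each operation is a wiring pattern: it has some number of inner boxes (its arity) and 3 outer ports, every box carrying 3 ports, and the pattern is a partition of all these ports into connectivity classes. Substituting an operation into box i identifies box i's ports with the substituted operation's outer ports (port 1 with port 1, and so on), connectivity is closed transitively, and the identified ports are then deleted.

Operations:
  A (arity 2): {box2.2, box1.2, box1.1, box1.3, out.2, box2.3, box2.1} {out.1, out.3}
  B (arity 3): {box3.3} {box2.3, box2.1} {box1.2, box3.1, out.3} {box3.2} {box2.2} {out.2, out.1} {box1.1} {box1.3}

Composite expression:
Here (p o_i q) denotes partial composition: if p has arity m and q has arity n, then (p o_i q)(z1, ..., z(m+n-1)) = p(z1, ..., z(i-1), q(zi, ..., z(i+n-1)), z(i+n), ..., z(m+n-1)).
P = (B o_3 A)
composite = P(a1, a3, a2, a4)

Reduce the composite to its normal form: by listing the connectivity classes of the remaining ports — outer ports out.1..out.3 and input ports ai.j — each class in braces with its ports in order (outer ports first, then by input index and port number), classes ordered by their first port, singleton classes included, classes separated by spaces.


{out.1, out.2} {out.3, a1.2} {a1.1} {a1.3} {a2.1, a2.2, a2.3, a4.1, a4.2, a4.3} {a3.1, a3.3} {a3.2}

Two ports join when wires chain via B-identified ports.
after A, the pattern on (a2, a4) reads {out.1, out.3} {out.2, a2.1, a2.2, a2.3, a4.1, a4.2, a4.3} (out.j = its outer ports)
after B, the pattern on (a1, a3, a2, a4) reads {out.1, out.2} {out.3, a1.2} {a1.1} {a1.3} {a2.1, a2.2, a2.3, a4.1, a4.2, a4.3} {a3.1, a3.3} {a3.2} (out.j = its outer ports)


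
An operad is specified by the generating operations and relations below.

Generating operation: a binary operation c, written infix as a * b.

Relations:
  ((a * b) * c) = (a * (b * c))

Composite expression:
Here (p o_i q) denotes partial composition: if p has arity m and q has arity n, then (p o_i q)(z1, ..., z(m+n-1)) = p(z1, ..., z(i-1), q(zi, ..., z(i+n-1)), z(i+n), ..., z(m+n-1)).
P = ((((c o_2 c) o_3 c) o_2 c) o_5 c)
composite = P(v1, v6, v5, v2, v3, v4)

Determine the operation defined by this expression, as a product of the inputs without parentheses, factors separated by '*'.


v1 * v6 * v5 * v2 * v3 * v4

Under associativity of c, the answer is the v's in reading order.
(v6 * v5) linearizes to v6 * v5
(v3 * v4) linearizes to v3 * v4
(v2 * (v3 * v4)) linearizes to v2 * v3 * v4
((v6 * v5) * (v2 * (v3 * v4))) linearizes to v6 * v5 * v2 * v3 * v4
(v1 * ((v6 * v5) * (v2 * (v3 * v4)))) linearizes to v1 * v6 * v5 * v2 * v3 * v4


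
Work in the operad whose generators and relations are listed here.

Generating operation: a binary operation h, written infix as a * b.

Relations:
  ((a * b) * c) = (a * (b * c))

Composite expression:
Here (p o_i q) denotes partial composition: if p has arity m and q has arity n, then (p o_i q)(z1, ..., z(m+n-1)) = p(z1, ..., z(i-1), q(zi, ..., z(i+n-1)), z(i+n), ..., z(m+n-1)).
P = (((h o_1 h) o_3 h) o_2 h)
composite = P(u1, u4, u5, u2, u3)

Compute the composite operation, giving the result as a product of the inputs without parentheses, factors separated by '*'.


u1 * u4 * u5 * u2 * u3


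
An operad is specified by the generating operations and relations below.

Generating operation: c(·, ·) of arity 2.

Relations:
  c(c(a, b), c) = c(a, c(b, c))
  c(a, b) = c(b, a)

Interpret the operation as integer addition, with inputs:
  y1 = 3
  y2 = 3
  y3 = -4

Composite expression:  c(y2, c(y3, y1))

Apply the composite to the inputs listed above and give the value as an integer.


2


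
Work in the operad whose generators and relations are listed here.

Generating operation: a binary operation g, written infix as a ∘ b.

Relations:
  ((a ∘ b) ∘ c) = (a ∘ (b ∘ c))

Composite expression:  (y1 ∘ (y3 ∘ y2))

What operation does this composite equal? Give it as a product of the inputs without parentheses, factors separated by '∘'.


y1 ∘ y3 ∘ y2

Associativity of g dissolves the nesting; only the y-input order survives.
(y3 ∘ y2) linearizes to y3 ∘ y2
(y1 ∘ (y3 ∘ y2)) linearizes to y1 ∘ y3 ∘ y2


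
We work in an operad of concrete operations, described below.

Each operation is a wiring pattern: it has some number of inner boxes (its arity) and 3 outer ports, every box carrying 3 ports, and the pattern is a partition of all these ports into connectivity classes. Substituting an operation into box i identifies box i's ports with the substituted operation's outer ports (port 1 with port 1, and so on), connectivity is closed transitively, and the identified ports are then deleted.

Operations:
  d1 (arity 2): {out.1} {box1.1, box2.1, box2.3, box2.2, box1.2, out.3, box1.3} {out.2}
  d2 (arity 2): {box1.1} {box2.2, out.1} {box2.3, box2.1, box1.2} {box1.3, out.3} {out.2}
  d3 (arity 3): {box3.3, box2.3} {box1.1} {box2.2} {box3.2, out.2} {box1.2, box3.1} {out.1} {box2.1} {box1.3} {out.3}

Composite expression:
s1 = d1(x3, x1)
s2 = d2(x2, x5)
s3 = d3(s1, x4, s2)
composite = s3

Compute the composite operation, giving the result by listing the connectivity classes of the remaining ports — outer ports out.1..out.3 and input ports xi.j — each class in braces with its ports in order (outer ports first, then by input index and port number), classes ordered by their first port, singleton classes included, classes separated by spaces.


Substituting into d3 glues patterns; closure does the rest.
composing d1 on (x3, x1), with out.j its own outer ports: {out.1} {out.2} {out.3, x1.1, x1.2, x1.3, x3.1, x3.2, x3.3}
composing d2 on (x2, x5), with out.j its own outer ports: {out.1, x5.2} {out.2} {out.3, x2.3} {x2.1} {x2.2, x5.1, x5.3}
composing d3 on (x3, x1, x4, x2, x5), with out.j its own outer ports: {out.1} {out.2} {out.3} {x1.1, x1.2, x1.3, x3.1, x3.2, x3.3} {x2.1} {x2.2, x5.1, x5.3} {x2.3, x4.3} {x4.1} {x4.2} {x5.2}

{out.1} {out.2} {out.3} {x1.1, x1.2, x1.3, x3.1, x3.2, x3.3} {x2.1} {x2.2, x5.1, x5.3} {x2.3, x4.3} {x4.1} {x4.2} {x5.2}


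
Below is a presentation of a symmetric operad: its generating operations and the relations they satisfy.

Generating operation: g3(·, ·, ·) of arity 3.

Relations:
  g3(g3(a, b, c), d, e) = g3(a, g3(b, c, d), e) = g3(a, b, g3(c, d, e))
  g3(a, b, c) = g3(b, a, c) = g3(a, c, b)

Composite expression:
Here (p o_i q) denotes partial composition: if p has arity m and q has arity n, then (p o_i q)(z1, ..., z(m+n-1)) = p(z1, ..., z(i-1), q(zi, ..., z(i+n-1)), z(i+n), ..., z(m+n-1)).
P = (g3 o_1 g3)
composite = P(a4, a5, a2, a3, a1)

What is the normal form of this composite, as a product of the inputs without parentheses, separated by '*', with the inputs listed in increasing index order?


With g3 associative and commutative, the a-input set is all that matters.
g3(a4, a5, a2) linearizes to a4 * a5 * a2
g3(g3(a4, a5, a2), a3, a1) linearizes to a4 * a5 * a2 * a3 * a1
putting the inputs in ascending order: a1 * a2 * a3 * a4 * a5

a1 * a2 * a3 * a4 * a5


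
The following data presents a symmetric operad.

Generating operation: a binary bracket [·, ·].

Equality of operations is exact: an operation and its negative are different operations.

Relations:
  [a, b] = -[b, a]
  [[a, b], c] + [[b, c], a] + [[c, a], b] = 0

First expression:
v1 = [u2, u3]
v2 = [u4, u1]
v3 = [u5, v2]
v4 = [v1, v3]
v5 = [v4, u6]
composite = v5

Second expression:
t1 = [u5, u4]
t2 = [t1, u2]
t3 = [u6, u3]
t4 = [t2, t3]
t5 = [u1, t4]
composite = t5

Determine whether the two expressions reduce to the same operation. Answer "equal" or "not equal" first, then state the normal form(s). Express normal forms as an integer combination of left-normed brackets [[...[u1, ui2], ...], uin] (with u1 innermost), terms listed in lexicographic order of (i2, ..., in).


not equal; the first gives -[[[[[u1, u4], u5], u2], u3], u6] + [[[[[u1, u4], u5], u3], u2], u6] and the second -[[[[[u1, u2], u4], u5], u3], u6] + [[[[[u1, u2], u4], u5], u6], u3] + [[[[[u1, u2], u5], u4], u3], u6] - [[[[[u1, u2], u5], u4], u6], u3] + [[[[[u1, u3], u6], u2], u4], u5] - [[[[[u1, u3], u6], u2], u5], u4] - [[[[[u1, u3], u6], u4], u5], u2] + [[[[[u1, u3], u6], u5], u4], u2] + [[[[[u1, u4], u5], u2], u3], u6] - [[[[[u1, u4], u5], u2], u6], u3] - [[[[[u1, u5], u4], u2], u3], u6] + [[[[[u1, u5], u4], u2], u6], u3] - [[[[[u1, u6], u3], u2], u4], u5] + [[[[[u1, u6], u3], u2], u5], u4] + [[[[[u1, u6], u3], u4], u5], u2] - [[[[[u1, u6], u3], u5], u4], u2]

The first composite normalizes to -[[[[[u1, u4], u5], u2], u3], u6] + [[[[[u1, u4], u5], u3], u2], u6]
The second composite normalizes to -[[[[[u1, u2], u4], u5], u3], u6] + [[[[[u1, u2], u4], u5], u6], u3] + [[[[[u1, u2], u5], u4], u3], u6] - [[[[[u1, u2], u5], u4], u6], u3] + [[[[[u1, u3], u6], u2], u4], u5] - [[[[[u1, u3], u6], u2], u5], u4] - [[[[[u1, u3], u6], u4], u5], u2] + [[[[[u1, u3], u6], u5], u4], u2] + [[[[[u1, u4], u5], u2], u3], u6] - [[[[[u1, u4], u5], u2], u6], u3] - [[[[[u1, u5], u4], u2], u3], u6] + [[[[[u1, u5], u4], u2], u6], u3] - [[[[[u1, u6], u3], u2], u4], u5] + [[[[[u1, u6], u3], u2], u5], u4] + [[[[[u1, u6], u3], u4], u5], u2] - [[[[[u1, u6], u3], u5], u4], u2]
No match — not equal.


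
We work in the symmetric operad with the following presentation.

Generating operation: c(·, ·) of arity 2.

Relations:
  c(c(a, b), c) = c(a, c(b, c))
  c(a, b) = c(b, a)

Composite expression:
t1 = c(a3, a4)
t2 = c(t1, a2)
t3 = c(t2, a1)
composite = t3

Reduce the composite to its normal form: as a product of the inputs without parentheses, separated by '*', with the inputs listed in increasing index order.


a1 * a2 * a3 * a4

Shape and order are irrelevant to c; the a-input set decides.
c(a3, a4) flattens to a3 * a4
c(c(a3, a4), a2) flattens to a3 * a4 * a2
c(c(c(a3, a4), a2), a1) flattens to a3 * a4 * a2 * a1
reordering the factors by index: a1 * a2 * a3 * a4


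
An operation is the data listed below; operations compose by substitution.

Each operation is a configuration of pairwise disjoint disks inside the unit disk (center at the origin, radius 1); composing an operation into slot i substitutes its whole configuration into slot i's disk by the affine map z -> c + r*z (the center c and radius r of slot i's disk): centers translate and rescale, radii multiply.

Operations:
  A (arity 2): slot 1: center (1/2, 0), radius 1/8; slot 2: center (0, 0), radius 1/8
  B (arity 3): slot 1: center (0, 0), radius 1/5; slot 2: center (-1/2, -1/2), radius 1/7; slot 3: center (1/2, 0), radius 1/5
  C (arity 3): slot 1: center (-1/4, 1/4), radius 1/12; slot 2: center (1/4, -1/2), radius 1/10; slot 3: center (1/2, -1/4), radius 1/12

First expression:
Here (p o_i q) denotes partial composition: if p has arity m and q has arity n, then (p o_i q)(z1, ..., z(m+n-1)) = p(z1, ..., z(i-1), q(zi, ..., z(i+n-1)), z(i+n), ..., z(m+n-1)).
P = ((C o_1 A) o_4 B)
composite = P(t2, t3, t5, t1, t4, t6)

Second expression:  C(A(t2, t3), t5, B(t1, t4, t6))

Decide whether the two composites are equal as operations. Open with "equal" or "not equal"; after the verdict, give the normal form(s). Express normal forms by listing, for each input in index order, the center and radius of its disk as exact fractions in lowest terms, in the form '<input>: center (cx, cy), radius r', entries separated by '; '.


The first expression reduces to t1: center (1/2, -1/4), radius 1/60; t2: center (-5/24, 1/4), radius 1/96; t3: center (-1/4, 1/4), radius 1/96; t4: center (11/24, -7/24), radius 1/84; t5: center (1/4, -1/2), radius 1/10; t6: center (13/24, -1/4), radius 1/60
The second expression reduces to t1: center (1/2, -1/4), radius 1/60; t2: center (-5/24, 1/4), radius 1/96; t3: center (-1/4, 1/4), radius 1/96; t4: center (11/24, -7/24), radius 1/84; t5: center (1/4, -1/2), radius 1/10; t6: center (13/24, -1/4), radius 1/60
The normal forms match — equal.

equal; the common form is t1: center (1/2, -1/4), radius 1/60; t2: center (-5/24, 1/4), radius 1/96; t3: center (-1/4, 1/4), radius 1/96; t4: center (11/24, -7/24), radius 1/84; t5: center (1/4, -1/2), radius 1/10; t6: center (13/24, -1/4), radius 1/60


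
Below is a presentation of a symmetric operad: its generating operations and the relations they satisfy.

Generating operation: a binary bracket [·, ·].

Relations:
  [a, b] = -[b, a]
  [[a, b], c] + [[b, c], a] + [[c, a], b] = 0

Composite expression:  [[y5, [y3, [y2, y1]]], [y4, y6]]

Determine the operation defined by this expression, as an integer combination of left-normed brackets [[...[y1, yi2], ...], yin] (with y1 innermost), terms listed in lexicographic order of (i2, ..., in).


-[[[[[y1, y2], y3], y5], y4], y6] + [[[[[y1, y2], y3], y5], y6], y4]

In the tensor algebra, words opening y1 carry the y1-anchored form.
Composite bracket: [[y5, [y3, [y2, y1]]], [y4, y6]]
Under [a, b] = ab - ba we get 32 signed associative words (2^5 = 32).
Only words starting with y1 matter:
  word y1y2y3y5y4y6 has sign -1, contributing -[[[[[y1, y2], y3], y5], y4], y6]
  word y1y2y3y5y6y4 has sign +1, contributing +[[[[[y1, y2], y3], y5], y6], y4]


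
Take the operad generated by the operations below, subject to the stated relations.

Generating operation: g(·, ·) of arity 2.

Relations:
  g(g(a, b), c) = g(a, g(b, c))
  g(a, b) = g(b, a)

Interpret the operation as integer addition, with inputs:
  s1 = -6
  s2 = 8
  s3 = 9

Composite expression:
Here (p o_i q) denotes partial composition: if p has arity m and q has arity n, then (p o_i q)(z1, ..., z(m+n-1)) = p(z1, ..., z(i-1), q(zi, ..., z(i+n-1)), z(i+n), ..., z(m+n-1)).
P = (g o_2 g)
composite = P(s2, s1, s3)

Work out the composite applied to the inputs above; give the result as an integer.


11

g(s1, s3) = 3
g(s2, g(s1, s3)) = 11


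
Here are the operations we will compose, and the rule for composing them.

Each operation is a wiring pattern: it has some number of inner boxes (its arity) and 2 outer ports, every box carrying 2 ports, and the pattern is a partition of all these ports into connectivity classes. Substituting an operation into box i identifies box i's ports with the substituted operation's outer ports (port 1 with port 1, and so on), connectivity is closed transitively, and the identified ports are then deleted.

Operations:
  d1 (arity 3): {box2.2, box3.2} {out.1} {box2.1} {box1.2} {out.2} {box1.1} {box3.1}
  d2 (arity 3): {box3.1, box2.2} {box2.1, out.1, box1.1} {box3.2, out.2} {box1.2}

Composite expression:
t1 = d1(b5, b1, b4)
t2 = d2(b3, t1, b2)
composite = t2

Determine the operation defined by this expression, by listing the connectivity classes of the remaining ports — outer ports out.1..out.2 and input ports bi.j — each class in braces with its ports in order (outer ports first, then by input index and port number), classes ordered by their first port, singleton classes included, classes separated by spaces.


{out.1, b3.1} {out.2, b2.2} {b1.1} {b1.2, b4.2} {b2.1} {b3.2} {b4.1} {b5.1} {b5.2}

Treat the ports identified at d2 as solder joints: merge, then drop.
stage d1: inputs (b5, b1, b4), connectivity {out.1} {out.2} {b1.1} {b1.2, b4.2} {b4.1} {b5.1} {b5.2}, out.j its boundary
stage d2: inputs (b3, b5, b1, b4, b2), connectivity {out.1, b3.1} {out.2, b2.2} {b1.1} {b1.2, b4.2} {b2.1} {b3.2} {b4.1} {b5.1} {b5.2}, out.j its boundary


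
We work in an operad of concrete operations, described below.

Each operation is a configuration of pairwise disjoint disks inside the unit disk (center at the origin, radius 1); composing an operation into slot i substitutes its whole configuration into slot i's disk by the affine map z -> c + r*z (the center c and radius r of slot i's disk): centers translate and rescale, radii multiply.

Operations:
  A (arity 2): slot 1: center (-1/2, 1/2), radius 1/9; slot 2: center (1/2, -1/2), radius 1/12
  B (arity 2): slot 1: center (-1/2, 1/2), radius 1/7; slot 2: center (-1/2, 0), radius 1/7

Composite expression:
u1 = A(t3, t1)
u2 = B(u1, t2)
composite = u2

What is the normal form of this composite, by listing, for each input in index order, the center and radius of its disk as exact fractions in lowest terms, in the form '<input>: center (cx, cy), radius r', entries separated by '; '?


Each t-disk chains the slot maps above it in B; radii multiply.
input t3: applying the 2 nested substitutions gives center (-4/7, 4/7), radius 1/63
input t1: applying the 2 nested substitutions gives center (-3/7, 3/7), radius 1/84
input t2: applying the 1 nested substitution gives center (-1/2, 0), radius 1/7

t1: center (-3/7, 3/7), radius 1/84; t2: center (-1/2, 0), radius 1/7; t3: center (-4/7, 4/7), radius 1/63


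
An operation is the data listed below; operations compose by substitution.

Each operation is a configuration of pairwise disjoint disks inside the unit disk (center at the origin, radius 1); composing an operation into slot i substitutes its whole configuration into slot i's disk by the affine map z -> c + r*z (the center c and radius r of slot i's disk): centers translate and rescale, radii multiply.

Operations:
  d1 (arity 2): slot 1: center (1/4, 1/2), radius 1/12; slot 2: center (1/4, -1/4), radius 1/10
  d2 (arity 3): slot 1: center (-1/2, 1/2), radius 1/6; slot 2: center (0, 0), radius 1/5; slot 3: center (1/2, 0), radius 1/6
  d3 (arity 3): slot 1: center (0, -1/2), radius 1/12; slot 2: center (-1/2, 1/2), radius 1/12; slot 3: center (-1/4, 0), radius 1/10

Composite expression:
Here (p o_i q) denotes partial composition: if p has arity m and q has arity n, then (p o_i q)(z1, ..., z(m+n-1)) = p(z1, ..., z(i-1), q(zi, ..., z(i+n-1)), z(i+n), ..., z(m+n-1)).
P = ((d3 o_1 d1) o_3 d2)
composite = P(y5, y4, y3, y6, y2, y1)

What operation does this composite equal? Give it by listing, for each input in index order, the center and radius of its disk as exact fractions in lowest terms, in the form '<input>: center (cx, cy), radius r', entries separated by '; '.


Only the slot chain above each y matters under d3; compose those maps.
y5 passes through 2 substitutions, ending at center (1/48, -11/24), radius 1/144
y4 passes through 2 substitutions, ending at center (1/48, -25/48), radius 1/120
y3 passes through 2 substitutions, ending at center (-13/24, 13/24), radius 1/72
y6 passes through 2 substitutions, ending at center (-1/2, 1/2), radius 1/60
y2 passes through 2 substitutions, ending at center (-11/24, 1/2), radius 1/72
y1 passes through 1 substitution, ending at center (-1/4, 0), radius 1/10

y1: center (-1/4, 0), radius 1/10; y2: center (-11/24, 1/2), radius 1/72; y3: center (-13/24, 13/24), radius 1/72; y4: center (1/48, -25/48), radius 1/120; y5: center (1/48, -11/24), radius 1/144; y6: center (-1/2, 1/2), radius 1/60


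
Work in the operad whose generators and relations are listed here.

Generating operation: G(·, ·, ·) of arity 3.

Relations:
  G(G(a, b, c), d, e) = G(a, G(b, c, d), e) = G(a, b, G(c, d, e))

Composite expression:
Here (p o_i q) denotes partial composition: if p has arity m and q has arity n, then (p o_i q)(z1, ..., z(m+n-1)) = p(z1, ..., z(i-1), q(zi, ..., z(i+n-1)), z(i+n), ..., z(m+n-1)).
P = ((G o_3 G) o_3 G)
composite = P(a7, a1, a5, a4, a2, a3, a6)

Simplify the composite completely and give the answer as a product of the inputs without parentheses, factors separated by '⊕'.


a7 ⊕ a1 ⊕ a5 ⊕ a4 ⊕ a2 ⊕ a3 ⊕ a6

Associativity of G dissolves the nesting; only the a-input order survives.
G(a5, a4, a2) flattens to a5 ⊕ a4 ⊕ a2
G(G(a5, a4, a2), a3, a6) flattens to a5 ⊕ a4 ⊕ a2 ⊕ a3 ⊕ a6
G(a7, a1, G(G(a5, a4, a2), a3, a6)) flattens to a7 ⊕ a1 ⊕ a5 ⊕ a4 ⊕ a2 ⊕ a3 ⊕ a6


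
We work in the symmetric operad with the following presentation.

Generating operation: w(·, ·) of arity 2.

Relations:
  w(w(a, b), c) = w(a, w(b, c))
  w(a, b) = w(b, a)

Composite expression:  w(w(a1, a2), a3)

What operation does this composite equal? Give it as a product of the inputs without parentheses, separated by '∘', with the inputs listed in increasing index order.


Any arrangement under w is one operation, so sort the a-inputs.
w(a1, a2) reduces to a1 ∘ a2
w(w(a1, a2), a3) reduces to a1 ∘ a2 ∘ a3
putting the inputs in ascending order: a1 ∘ a2 ∘ a3

a1 ∘ a2 ∘ a3


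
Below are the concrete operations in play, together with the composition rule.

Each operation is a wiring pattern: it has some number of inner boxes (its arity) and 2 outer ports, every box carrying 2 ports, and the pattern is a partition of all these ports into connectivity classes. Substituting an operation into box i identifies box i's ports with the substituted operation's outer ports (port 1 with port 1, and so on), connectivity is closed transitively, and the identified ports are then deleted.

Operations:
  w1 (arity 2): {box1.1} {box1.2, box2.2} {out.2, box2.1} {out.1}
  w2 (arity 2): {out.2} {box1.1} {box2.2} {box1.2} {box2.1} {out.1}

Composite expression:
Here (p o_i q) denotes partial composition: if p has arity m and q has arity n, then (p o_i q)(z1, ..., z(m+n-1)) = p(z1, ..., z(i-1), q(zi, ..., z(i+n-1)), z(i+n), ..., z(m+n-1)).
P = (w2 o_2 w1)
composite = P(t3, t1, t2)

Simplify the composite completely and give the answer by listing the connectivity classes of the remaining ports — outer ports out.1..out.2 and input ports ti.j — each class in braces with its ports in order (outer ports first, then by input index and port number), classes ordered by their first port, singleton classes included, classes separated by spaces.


Reachability decides: close wires over w2-identified ports.
composing w1 on (t1, t2), with out.j its own outer ports: {out.1} {out.2, t2.1} {t1.1} {t1.2, t2.2}
composing w2 on (t3, t1, t2), with out.j its own outer ports: {out.1} {out.2} {t1.1} {t1.2, t2.2} {t2.1} {t3.1} {t3.2}

{out.1} {out.2} {t1.1} {t1.2, t2.2} {t2.1} {t3.1} {t3.2}


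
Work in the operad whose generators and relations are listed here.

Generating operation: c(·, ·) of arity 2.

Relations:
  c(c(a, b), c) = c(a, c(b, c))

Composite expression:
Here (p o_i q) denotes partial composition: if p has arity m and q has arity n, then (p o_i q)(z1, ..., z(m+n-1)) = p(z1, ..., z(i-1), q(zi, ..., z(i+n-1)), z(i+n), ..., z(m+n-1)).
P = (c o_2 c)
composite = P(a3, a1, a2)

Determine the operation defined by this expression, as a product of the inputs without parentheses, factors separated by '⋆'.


a3 ⋆ a1 ⋆ a2

All parenthesizations of c agree; list the a-inputs left to right.
c(a1, a2) flattens to a1 ⋆ a2
c(a3, c(a1, a2)) flattens to a3 ⋆ a1 ⋆ a2


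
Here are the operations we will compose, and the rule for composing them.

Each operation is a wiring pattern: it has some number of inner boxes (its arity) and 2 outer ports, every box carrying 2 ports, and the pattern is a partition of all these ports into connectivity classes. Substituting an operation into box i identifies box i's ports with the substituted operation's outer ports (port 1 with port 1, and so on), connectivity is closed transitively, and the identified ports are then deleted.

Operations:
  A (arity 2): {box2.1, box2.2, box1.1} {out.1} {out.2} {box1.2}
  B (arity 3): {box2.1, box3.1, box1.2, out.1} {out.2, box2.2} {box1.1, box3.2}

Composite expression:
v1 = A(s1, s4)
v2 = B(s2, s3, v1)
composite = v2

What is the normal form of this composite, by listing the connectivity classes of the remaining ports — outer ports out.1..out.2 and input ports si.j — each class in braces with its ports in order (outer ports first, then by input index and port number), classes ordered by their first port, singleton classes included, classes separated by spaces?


After gluing at B, chains via deleted ports link the s-ports.
the subtree at A composes to {out.1} {out.2} {s1.1, s4.1, s4.2} {s1.2} on (s1, s4); out.j = own outer ports
the subtree at B composes to {out.1, s2.2, s3.1} {out.2, s3.2} {s1.1, s4.1, s4.2} {s1.2} {s2.1} on (s2, s3, s1, s4); out.j = own outer ports

{out.1, s2.2, s3.1} {out.2, s3.2} {s1.1, s4.1, s4.2} {s1.2} {s2.1}


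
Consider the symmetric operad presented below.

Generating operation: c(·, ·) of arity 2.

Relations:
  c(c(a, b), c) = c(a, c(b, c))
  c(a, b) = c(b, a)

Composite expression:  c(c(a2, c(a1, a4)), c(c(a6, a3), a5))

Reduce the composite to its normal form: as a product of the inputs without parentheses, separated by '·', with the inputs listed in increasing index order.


With c associative and commutative, the a-input set is all that matters.
c(a1, a4) flattens to a1 · a4
c(a2, c(a1, a4)) flattens to a2 · a1 · a4
c(a6, a3) flattens to a6 · a3
c(c(a6, a3), a5) flattens to a6 · a3 · a5
c(c(a2, c(a1, a4)), c(c(a6, a3), a5)) flattens to a2 · a1 · a4 · a6 · a3 · a5
putting the inputs in ascending order: a1 · a2 · a3 · a4 · a5 · a6

a1 · a2 · a3 · a4 · a5 · a6


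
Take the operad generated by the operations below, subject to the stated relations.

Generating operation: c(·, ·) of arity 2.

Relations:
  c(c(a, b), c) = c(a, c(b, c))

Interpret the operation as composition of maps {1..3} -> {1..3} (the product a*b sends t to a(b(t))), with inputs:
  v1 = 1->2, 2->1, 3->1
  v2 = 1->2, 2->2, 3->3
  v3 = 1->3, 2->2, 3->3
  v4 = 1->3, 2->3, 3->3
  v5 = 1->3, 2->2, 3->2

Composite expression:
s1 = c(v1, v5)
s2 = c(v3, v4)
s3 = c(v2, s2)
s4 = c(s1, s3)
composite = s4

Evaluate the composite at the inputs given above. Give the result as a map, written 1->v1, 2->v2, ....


c(v1, v5) = 1->1, 2->1, 3->1
c(v3, v4) = 1->3, 2->3, 3->3
c(v2, c(v3, v4)) = 1->3, 2->3, 3->3
c(c(v1, v5), c(v2, c(v3, v4))) = 1->1, 2->1, 3->1

1->1, 2->1, 3->1


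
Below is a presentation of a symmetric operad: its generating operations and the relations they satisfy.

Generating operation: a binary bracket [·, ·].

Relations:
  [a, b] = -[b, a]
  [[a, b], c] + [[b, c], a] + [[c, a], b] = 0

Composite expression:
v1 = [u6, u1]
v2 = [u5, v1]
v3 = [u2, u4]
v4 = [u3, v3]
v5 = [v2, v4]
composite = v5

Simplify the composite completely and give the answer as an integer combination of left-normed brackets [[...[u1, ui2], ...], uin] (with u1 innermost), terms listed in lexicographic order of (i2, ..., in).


In the tensor algebra, words opening u1 carry the u1-anchored form.
Composite bracket: [[u5, [u6, u1]], [u3, [u2, u4]]]
Under [a, b] = ab - ba we get 32 signed associative words (2^5 = 32).
The u1-initial words carry the normal form:
  from u1u6u5u2u4u3, sign -1: term -[[[[[u1, u6], u5], u2], u4], u3]
  from u1u6u5u3u2u4, sign +1: term +[[[[[u1, u6], u5], u3], u2], u4]
  from u1u6u5u3u4u2, sign -1: term -[[[[[u1, u6], u5], u3], u4], u2]
  from u1u6u5u4u2u3, sign +1: term +[[[[[u1, u6], u5], u4], u2], u3]

-[[[[[u1, u6], u5], u2], u4], u3] + [[[[[u1, u6], u5], u3], u2], u4] - [[[[[u1, u6], u5], u3], u4], u2] + [[[[[u1, u6], u5], u4], u2], u3]


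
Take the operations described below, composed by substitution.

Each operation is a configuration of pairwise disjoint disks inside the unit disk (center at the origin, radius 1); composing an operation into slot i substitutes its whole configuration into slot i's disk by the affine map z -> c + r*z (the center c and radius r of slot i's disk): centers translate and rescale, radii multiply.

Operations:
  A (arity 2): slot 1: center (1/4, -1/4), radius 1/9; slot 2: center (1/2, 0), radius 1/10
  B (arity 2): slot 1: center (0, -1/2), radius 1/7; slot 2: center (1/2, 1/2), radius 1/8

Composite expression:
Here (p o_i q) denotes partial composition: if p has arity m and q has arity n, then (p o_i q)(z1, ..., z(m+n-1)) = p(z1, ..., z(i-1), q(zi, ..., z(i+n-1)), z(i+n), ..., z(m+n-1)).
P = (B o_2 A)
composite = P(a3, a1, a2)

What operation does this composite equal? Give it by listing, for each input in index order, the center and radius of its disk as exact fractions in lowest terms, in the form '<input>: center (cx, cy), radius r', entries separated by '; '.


a1: center (17/32, 15/32), radius 1/72; a2: center (9/16, 1/2), radius 1/80; a3: center (0, -1/2), radius 1/7

Below B, radii multiply path by path; the a-disk centers shift.
for a3, the 1-step affine chain lands on center (0, -1/2), radius 1/7
for a1, the 2-step affine chain lands on center (17/32, 15/32), radius 1/72
for a2, the 2-step affine chain lands on center (9/16, 1/2), radius 1/80


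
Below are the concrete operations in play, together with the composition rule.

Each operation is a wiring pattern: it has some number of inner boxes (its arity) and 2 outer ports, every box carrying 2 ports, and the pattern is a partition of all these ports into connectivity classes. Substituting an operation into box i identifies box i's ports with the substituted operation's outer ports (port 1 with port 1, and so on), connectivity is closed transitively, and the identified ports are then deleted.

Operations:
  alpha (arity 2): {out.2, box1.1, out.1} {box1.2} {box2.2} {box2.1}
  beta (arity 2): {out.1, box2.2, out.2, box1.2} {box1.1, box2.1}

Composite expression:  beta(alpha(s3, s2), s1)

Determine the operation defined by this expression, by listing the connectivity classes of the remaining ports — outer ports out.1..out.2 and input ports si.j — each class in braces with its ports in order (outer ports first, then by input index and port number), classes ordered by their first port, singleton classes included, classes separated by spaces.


{out.1, out.2, s1.1, s1.2, s3.1} {s2.1} {s2.2} {s3.2}


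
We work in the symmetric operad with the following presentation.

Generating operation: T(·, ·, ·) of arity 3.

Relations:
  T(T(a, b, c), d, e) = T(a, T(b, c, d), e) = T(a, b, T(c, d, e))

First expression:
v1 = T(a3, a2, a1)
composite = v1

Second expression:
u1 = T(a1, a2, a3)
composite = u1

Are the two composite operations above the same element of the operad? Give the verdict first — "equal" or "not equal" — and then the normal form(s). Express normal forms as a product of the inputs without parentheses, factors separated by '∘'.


not equal; the first gives a3 ∘ a2 ∘ a1 and the second a1 ∘ a2 ∘ a3

Reducing the first expression gives a3 ∘ a2 ∘ a1
Reducing the second expression gives a1 ∘ a2 ∘ a3
Different reductions; not equal.


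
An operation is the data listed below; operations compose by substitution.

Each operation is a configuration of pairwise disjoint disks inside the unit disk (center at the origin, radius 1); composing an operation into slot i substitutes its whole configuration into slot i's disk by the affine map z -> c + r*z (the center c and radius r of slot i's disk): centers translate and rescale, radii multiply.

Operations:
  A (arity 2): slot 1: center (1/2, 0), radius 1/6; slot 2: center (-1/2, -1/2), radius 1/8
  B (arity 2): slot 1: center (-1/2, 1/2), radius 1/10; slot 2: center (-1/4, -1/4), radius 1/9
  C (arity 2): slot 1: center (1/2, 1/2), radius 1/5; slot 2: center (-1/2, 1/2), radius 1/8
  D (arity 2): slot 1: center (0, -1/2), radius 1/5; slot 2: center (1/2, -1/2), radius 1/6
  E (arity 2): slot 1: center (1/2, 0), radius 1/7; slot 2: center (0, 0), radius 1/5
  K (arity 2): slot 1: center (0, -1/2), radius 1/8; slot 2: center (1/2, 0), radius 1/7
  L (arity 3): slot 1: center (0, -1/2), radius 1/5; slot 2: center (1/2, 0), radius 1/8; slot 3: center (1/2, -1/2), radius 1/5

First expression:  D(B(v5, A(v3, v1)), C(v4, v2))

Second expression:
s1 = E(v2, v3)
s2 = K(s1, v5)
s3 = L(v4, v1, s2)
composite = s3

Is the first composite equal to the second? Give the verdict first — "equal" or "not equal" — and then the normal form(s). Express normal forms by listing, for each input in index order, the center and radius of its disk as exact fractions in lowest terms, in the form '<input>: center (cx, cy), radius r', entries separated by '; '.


The first composite normalizes to v1: center (-11/180, -101/180), radius 1/360; v2: center (5/12, -5/12), radius 1/48; v3: center (-7/180, -11/20), radius 1/270; v4: center (7/12, -5/12), radius 1/30; v5: center (-1/10, -2/5), radius 1/50
The second composite normalizes to v1: center (1/2, 0), radius 1/8; v2: center (41/80, -3/5), radius 1/280; v3: center (1/2, -3/5), radius 1/200; v4: center (0, -1/2), radius 1/5; v5: center (3/5, -1/2), radius 1/35
No match — not equal.

not equal; the first gives v1: center (-11/180, -101/180), radius 1/360; v2: center (5/12, -5/12), radius 1/48; v3: center (-7/180, -11/20), radius 1/270; v4: center (7/12, -5/12), radius 1/30; v5: center (-1/10, -2/5), radius 1/50 and the second v1: center (1/2, 0), radius 1/8; v2: center (41/80, -3/5), radius 1/280; v3: center (1/2, -3/5), radius 1/200; v4: center (0, -1/2), radius 1/5; v5: center (3/5, -1/2), radius 1/35


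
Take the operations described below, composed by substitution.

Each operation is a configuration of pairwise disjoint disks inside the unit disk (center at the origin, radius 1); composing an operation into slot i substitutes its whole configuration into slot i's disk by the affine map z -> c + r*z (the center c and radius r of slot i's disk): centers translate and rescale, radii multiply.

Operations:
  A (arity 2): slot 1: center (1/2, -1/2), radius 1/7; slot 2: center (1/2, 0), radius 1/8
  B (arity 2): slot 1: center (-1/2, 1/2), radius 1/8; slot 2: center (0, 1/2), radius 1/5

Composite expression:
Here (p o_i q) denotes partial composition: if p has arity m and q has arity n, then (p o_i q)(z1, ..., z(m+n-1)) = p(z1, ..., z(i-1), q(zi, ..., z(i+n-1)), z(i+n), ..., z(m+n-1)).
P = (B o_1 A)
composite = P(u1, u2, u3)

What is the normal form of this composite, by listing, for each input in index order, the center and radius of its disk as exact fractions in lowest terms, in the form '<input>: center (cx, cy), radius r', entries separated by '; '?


u1: center (-7/16, 7/16), radius 1/56; u2: center (-7/16, 1/2), radius 1/64; u3: center (0, 1/2), radius 1/5

Nesting under B composes maps z -> c + r*z down each u-path.
u1 passes through 2 substitutions, ending at center (-7/16, 7/16), radius 1/56
u2 passes through 2 substitutions, ending at center (-7/16, 1/2), radius 1/64
u3 passes through 1 substitution, ending at center (0, 1/2), radius 1/5
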